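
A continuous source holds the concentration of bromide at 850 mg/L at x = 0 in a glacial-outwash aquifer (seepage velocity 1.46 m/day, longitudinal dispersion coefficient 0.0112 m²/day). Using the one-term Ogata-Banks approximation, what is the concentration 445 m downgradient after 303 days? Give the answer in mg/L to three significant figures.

134 mg/L

For a continuous step input, C/C₀ ≈ ½·erfc((x−vt)/(2√(Dt))).
vt = 1.46 × 303 = 442.38 m and 2√(Dt) = 2√(0.0112 × 303) = 3.684 m.
Argument (x−vt)/(2√(Dt)) = (445 − 442.38)/3.684 = 0.7112; ½·erfc(0.7112) = 0.1573.
C = 850 × 0.1573 = 134 mg/L.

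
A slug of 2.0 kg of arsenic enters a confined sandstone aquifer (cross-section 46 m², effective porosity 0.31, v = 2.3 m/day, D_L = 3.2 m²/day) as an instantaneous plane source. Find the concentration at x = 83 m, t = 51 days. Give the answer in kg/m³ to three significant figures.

0.000511 kg/m³

For an instantaneous plane source, C(x,t) = M/(n_e·A·√(4πDt)) · exp(−(x−vt)²/(4Dt)), with n_e·A the pore (flow) area.
Plume center vt = 2.3 × 51 = 117.3 m, so the well at 83 m is 34.3 m upgradient of the peak.
√(4πDt) = 45.29 m, giving peak height M/(n_e·A·√(4πDt)) = 2.0/(0.31 × 46 × 45.29) = 0.003097 kg/m³.
(x−vt)²/(4Dt) = (-34.3)²/(4 × 3.2 × 51) = 1.802; exp(−1.802) = 0.1650.
C = 0.003097 × 0.1650 = 0.000511 kg/m³.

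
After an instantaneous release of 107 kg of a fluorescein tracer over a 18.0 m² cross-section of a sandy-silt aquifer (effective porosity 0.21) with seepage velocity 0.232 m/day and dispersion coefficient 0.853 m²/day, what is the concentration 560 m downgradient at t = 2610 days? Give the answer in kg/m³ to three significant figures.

For an instantaneous plane source, C(x,t) = M/(n_e·A·√(4πDt)) · exp(−(x−vt)²/(4Dt)), with n_e·A the pore (flow) area.
Plume center vt = 0.232 × 2610 = 605.52 m, so the well at 560 m is 45.52 m upgradient of the peak.
√(4πDt) = 167.3 m, giving peak height M/(n_e·A·√(4πDt)) = 107/(0.21 × 18.0 × 167.3) = 0.1692 kg/m³.
(x−vt)²/(4Dt) = (-45.52)²/(4 × 0.853 × 2610) = 0.2327; exp(−0.2327) = 0.7924.
C = 0.1692 × 0.7924 = 0.134 kg/m³.

0.134 kg/m³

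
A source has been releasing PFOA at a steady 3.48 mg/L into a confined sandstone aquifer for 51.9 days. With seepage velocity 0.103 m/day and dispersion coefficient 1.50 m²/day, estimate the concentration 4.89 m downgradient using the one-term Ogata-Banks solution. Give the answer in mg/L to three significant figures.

1.79 mg/L

For a continuous step input, C/C₀ ≈ ½·erfc((x−vt)/(2√(Dt))).
vt = 0.103 × 51.9 = 5.3457 m and 2√(Dt) = 2√(1.50 × 51.9) = 17.65 m.
Argument (x−vt)/(2√(Dt)) = (4.89 − 5.3457)/17.65 = -0.02582; ½·erfc(-0.02582) = 0.5146.
C = 3.48 × 0.5146 = 1.79 mg/L.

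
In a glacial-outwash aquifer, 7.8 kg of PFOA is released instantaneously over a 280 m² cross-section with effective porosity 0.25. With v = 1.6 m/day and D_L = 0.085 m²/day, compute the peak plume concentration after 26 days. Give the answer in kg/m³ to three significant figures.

The peak of an instantaneous 1D plume sits at x = vt; there the Gaussian factor is 1 and C_max = M/(n_e·A·√(4πDt)), where n_e·A is the pore area the mass is dissolved in.
√(4πDt) = √(4π × 0.085 × 26) = 5.270 m, so C_max = 7.8/(0.25 × 280 × 5.270) = 0.0211 kg/m³.

0.0211 kg/m³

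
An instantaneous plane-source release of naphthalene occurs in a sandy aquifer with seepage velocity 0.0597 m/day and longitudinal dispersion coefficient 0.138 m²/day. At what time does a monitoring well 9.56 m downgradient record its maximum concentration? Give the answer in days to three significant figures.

For the 1D instantaneous-source solution, setting ∂C/∂t = 0 at fixed x gives v²t² + 2Dt − x² = 0, so t = (√(D² + v²x²) − D)/v².
√(D² + v²x²) = √(0.138² + 0.0597² × 9.56²) = 0.5872; v² = 0.00356409.
t = (0.5872 − 0.138)/0.00356409 = 126 days (vs. the pure-advection estimate x/v = 160 d).

126 days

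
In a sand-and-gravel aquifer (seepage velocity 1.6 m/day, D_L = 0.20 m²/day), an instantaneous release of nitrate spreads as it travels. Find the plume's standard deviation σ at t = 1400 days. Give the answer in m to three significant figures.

Dispersive spreading gives a Gaussian with σ² = 2Dt; advection only shifts the center.
σ = √(2 × 0.20 × 1400) = 23.7 m.

23.7 m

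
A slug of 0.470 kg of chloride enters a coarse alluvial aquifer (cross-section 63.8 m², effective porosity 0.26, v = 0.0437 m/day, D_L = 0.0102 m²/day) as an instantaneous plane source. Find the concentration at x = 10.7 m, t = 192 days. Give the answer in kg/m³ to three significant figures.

0.00289 kg/m³

For an instantaneous plane source, C(x,t) = M/(n_e·A·√(4πDt)) · exp(−(x−vt)²/(4Dt)), with n_e·A the pore (flow) area.
Plume center vt = 0.0437 × 192 = 8.3904 m, so the well at 10.7 m is 2.3096 m downgradient of the peak.
√(4πDt) = 4.961 m, giving peak height M/(n_e·A·√(4πDt)) = 0.470/(0.26 × 63.8 × 4.961) = 0.005711 kg/m³.
(x−vt)²/(4Dt) = (2.3096)²/(4 × 0.0102 × 192) = 0.6809; exp(−0.6809) = 0.5062.
C = 0.005711 × 0.5062 = 0.00289 kg/m³.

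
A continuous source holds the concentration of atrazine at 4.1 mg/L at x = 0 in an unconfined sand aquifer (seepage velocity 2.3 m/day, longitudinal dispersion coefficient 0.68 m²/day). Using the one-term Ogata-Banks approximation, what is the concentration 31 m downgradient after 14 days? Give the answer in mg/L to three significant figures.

For a continuous step input, C/C₀ ≈ ½·erfc((x−vt)/(2√(Dt))).
vt = 2.3 × 14 = 32.2 m and 2√(Dt) = 2√(0.68 × 14) = 6.171 m.
Argument (x−vt)/(2√(Dt)) = (31 − 32.2)/6.171 = -0.1945; ½·erfc(-0.1945) = 0.6084.
C = 4.1 × 0.6084 = 2.49 mg/L.

2.49 mg/L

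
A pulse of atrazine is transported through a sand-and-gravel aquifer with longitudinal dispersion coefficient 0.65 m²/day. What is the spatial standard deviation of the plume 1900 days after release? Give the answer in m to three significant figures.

Dispersive spreading gives a Gaussian with σ² = 2Dt; advection only shifts the center.
σ = √(2 × 0.65 × 1900) = 49.7 m.

49.7 m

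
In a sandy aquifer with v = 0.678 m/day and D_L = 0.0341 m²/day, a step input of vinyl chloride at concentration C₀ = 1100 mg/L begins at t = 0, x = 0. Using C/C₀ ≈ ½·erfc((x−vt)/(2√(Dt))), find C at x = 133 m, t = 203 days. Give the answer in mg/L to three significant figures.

For a continuous step input, C/C₀ ≈ ½·erfc((x−vt)/(2√(Dt))).
vt = 0.678 × 203 = 137.634 m and 2√(Dt) = 2√(0.0341 × 203) = 5.262 m.
Argument (x−vt)/(2√(Dt)) = (133 − 137.634)/5.262 = -0.8807; ½·erfc(-0.8807) = 0.8935.
C = 1100 × 0.8935 = 983 mg/L.

983 mg/L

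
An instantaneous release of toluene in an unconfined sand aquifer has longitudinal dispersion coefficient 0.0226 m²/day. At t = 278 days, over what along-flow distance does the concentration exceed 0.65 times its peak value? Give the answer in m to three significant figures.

The plume is Gaussian with σ = √(2Dt) = √(2 × 0.0226 × 278) = 3.545 m.
C/C_peak = exp(−Δx²/(2σ²)) = 0.65 ⇒ Δx = σ·√(−2 ln 0.65) = 3.545 × 0.9282 = 3.290 m.
Width = 2Δx = 6.58 m.

6.58 m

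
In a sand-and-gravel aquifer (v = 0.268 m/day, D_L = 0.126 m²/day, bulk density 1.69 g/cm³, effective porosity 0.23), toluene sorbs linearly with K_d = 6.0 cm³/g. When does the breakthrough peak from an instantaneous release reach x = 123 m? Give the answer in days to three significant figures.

20600 days

Retardation factor R = 1 + ρ_b·K_d/n = 1 + 1.69 × 6.0/0.23 = 45.09.
Sorption retards both mechanisms: v_R = v/R = 0.005944 m/day, D_R = D/R = 0.002794 m²/day.
Peak time from v_R²t² + 2D_R t − x² = 0: t = (√(D_R² + v_R²x²) − D_R)/v_R².
√(D_R² + v_R²x²) = √(0.002794² + 0.005944² × 123²) = 0.7311; v_R² = 3.533e-05.
t = (0.7311 − 0.002794)/3.533e-05 = 20600 days.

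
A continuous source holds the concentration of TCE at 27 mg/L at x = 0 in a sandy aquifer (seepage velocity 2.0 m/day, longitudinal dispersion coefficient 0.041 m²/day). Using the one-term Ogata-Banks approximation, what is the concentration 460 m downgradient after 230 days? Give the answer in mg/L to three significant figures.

13.5 mg/L

For a continuous step input, C/C₀ ≈ ½·erfc((x−vt)/(2√(Dt))).
vt = 2.0 × 230 = 460 m and 2√(Dt) = 2√(0.041 × 230) = 6.142 m.
Argument (x−vt)/(2√(Dt)) = (460 − 460)/6.142 = 0; ½·erfc(0) = 0.5000.
C = 27 × 0.5000 = 13.5 mg/L.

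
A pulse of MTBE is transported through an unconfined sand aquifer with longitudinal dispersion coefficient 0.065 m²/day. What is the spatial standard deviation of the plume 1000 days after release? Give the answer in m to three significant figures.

11.4 m

Dispersive spreading gives a Gaussian with σ² = 2Dt; advection only shifts the center.
σ = √(2 × 0.065 × 1000) = 11.4 m.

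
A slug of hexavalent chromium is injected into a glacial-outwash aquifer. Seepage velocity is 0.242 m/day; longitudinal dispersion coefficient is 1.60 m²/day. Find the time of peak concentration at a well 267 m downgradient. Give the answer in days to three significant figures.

1080 days

For the 1D instantaneous-source solution, setting ∂C/∂t = 0 at fixed x gives v²t² + 2Dt − x² = 0, so t = (√(D² + v²x²) − D)/v².
√(D² + v²x²) = √(1.60² + 0.242² × 267²) = 64.63; v² = 0.058564.
t = (64.63 − 1.60)/0.058564 = 1080 days (vs. the pure-advection estimate x/v = 1100 d).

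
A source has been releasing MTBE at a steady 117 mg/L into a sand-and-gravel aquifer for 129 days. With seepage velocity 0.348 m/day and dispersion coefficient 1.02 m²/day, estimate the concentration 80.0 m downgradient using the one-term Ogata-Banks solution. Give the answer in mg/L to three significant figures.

1.78 mg/L

For a continuous step input, C/C₀ ≈ ½·erfc((x−vt)/(2√(Dt))).
vt = 0.348 × 129 = 44.892 m and 2√(Dt) = 2√(1.02 × 129) = 22.94 m.
Argument (x−vt)/(2√(Dt)) = (80.0 − 44.892)/22.94 = 1.530; ½·erfc(1.530) = 0.01524.
C = 117 × 0.01524 = 1.78 mg/L.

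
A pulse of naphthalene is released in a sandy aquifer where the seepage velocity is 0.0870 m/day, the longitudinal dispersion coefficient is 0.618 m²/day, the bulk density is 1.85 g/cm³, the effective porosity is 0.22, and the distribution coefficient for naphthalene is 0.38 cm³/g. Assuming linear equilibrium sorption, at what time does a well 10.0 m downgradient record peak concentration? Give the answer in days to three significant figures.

Retardation factor R = 1 + ρ_b·K_d/n = 1 + 1.85 × 0.38/0.22 = 4.195.
Sorption retards both mechanisms: v_R = v/R = 0.02074 m/day, D_R = D/R = 0.1473 m²/day.
Peak time from v_R²t² + 2D_R t − x² = 0: t = (√(D_R² + v_R²x²) − D_R)/v_R².
√(D_R² + v_R²x²) = √(0.1473² + 0.02074² × 10.0²) = 0.2544; v_R² = 0.0004301.
t = (0.2544 − 0.1473)/0.0004301 = 249 days.

249 days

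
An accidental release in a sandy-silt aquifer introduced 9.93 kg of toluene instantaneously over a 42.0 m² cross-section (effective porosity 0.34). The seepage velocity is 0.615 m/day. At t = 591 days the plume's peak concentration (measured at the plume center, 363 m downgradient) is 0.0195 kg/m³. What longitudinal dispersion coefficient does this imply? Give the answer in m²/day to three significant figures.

At the plume center C_max = M/(n_e·A·√(4πDt)), so D = M²/(4πt·(n_e·A·C_max)²).
n_e·A·C_max = 0.34 × 42.0 × 0.0195 = 0.2785 kg/m.
D = 9.93²/(4π × 591 × 0.2785²) = 0.171 m²/day.

0.171 m²/day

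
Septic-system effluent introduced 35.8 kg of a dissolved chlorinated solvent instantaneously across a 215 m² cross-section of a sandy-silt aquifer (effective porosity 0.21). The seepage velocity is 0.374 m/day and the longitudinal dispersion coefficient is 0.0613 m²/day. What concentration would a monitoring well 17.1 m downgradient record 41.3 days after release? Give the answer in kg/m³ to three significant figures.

0.107 kg/m³

For an instantaneous plane source, C(x,t) = M/(n_e·A·√(4πDt)) · exp(−(x−vt)²/(4Dt)), with n_e·A the pore (flow) area.
Plume center vt = 0.374 × 41.3 = 15.4462 m, so the well at 17.1 m is 1.6538 m downgradient of the peak.
√(4πDt) = 5.640 m, giving peak height M/(n_e·A·√(4πDt)) = 35.8/(0.21 × 215 × 5.640) = 0.1406 kg/m³.
(x−vt)²/(4Dt) = (1.6538)²/(4 × 0.0613 × 41.3) = 0.2701; exp(−0.2701) = 0.7633.
C = 0.1406 × 0.7633 = 0.107 kg/m³.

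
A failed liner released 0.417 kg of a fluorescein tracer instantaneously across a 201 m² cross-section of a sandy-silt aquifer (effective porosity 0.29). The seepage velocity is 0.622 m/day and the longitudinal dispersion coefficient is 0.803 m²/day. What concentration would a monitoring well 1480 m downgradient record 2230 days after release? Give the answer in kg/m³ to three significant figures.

For an instantaneous plane source, C(x,t) = M/(n_e·A·√(4πDt)) · exp(−(x−vt)²/(4Dt)), with n_e·A the pore (flow) area.
Plume center vt = 0.622 × 2230 = 1387.06 m, so the well at 1480 m is 92.94 m downgradient of the peak.
√(4πDt) = 150.0 m, giving peak height M/(n_e·A·√(4πDt)) = 0.417/(0.29 × 201 × 150.0) = 4.769e-05 kg/m³.
(x−vt)²/(4Dt) = (92.94)²/(4 × 0.803 × 2230) = 1.206; exp(−1.206) = 0.2994.
C = 4.769e-05 × 0.2994 = 1.43e-05 kg/m³.

1.43e-05 kg/m³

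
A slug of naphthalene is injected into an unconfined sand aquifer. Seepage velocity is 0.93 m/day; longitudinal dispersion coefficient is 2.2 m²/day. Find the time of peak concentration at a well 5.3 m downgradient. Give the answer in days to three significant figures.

For the 1D instantaneous-source solution, setting ∂C/∂t = 0 at fixed x gives v²t² + 2Dt − x² = 0, so t = (√(D² + v²x²) − D)/v².
√(D² + v²x²) = √(2.2² + 0.93² × 5.3²) = 5.398; v² = 0.8649.
t = (5.398 − 2.2)/0.8649 = 3.70 days (vs. the pure-advection estimate x/v = 5.70 d).

3.70 days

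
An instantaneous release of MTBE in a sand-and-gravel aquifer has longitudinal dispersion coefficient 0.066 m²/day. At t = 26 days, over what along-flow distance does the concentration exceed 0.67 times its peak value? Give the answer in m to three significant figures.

The plume is Gaussian with σ = √(2Dt) = √(2 × 0.066 × 26) = 1.853 m.
C/C_peak = exp(−Δx²/(2σ²)) = 0.67 ⇒ Δx = σ·√(−2 ln 0.67) = 1.853 × 0.8950 = 1.658 m.
Width = 2Δx = 3.32 m.

3.32 m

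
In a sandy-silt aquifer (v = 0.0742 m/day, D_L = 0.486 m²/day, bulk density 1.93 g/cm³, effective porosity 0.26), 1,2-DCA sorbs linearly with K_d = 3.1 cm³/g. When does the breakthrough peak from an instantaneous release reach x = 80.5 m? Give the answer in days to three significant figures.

24000 days

Retardation factor R = 1 + ρ_b·K_d/n = 1 + 1.93 × 3.1/0.26 = 24.01.
Sorption retards both mechanisms: v_R = v/R = 0.003090 m/day, D_R = D/R = 0.02024 m²/day.
Peak time from v_R²t² + 2D_R t − x² = 0: t = (√(D_R² + v_R²x²) − D_R)/v_R².
√(D_R² + v_R²x²) = √(0.02024² + 0.003090² × 80.5²) = 0.2496; v_R² = 9.548e-06.
t = (0.2496 − 0.02024)/9.548e-06 = 24000 days.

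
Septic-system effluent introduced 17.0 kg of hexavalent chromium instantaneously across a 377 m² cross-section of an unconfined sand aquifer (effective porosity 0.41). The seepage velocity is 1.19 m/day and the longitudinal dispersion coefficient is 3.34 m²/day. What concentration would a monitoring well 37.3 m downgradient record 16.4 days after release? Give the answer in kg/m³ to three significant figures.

0.000990 kg/m³

For an instantaneous plane source, C(x,t) = M/(n_e·A·√(4πDt)) · exp(−(x−vt)²/(4Dt)), with n_e·A the pore (flow) area.
Plume center vt = 1.19 × 16.4 = 19.516 m, so the well at 37.3 m is 17.784 m downgradient of the peak.
√(4πDt) = 26.24 m, giving peak height M/(n_e·A·√(4πDt)) = 17.0/(0.41 × 377 × 26.24) = 0.004191 kg/m³.
(x−vt)²/(4Dt) = (17.784)²/(4 × 3.34 × 16.4) = 1.443; exp(−1.443) = 0.2362.
C = 0.004191 × 0.2362 = 0.000990 kg/m³.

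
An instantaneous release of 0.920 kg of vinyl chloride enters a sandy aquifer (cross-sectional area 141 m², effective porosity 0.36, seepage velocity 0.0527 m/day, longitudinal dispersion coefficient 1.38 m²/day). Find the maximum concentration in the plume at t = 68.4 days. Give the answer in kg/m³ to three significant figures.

The peak of an instantaneous 1D plume sits at x = vt; there the Gaussian factor is 1 and C_max = M/(n_e·A·√(4πDt)), where n_e·A is the pore area the mass is dissolved in.
√(4πDt) = √(4π × 1.38 × 68.4) = 34.44 m, so C_max = 0.920/(0.36 × 141 × 34.44) = 0.000526 kg/m³.

0.000526 kg/m³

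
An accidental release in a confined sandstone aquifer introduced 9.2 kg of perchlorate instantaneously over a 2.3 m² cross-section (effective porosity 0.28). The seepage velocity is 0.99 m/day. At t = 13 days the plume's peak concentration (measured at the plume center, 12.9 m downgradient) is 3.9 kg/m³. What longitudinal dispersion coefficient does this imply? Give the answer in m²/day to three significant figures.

At the plume center C_max = M/(n_e·A·√(4πDt)), so D = M²/(4πt·(n_e·A·C_max)²).
n_e·A·C_max = 0.28 × 2.3 × 3.9 = 2.512 kg/m.
D = 9.2²/(4π × 13 × 2.512²) = 0.0821 m²/day.

0.0821 m²/day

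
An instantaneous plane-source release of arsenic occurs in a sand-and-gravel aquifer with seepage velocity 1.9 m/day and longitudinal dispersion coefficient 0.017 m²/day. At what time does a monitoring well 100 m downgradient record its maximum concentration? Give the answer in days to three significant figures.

For the 1D instantaneous-source solution, setting ∂C/∂t = 0 at fixed x gives v²t² + 2Dt − x² = 0, so t = (√(D² + v²x²) − D)/v².
√(D² + v²x²) = √(0.017² + 1.9² × 100²) = 190.0; v² = 3.61.
t = (190.0 − 0.017)/3.61 = 52.6 days (vs. the pure-advection estimate x/v = 52.6 d).

52.6 days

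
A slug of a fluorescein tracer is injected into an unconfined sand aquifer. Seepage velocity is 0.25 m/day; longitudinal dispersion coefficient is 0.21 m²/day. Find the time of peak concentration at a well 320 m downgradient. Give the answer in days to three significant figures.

For the 1D instantaneous-source solution, setting ∂C/∂t = 0 at fixed x gives v²t² + 2Dt − x² = 0, so t = (√(D² + v²x²) − D)/v².
√(D² + v²x²) = √(0.21² + 0.25² × 320²) = 80.00; v² = 0.0625.
t = (80.00 − 0.21)/0.0625 = 1280 days (vs. the pure-advection estimate x/v = 1280 d).

1280 days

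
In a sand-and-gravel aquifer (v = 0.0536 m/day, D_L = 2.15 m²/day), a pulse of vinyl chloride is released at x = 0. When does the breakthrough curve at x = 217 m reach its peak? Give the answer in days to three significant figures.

For the 1D instantaneous-source solution, setting ∂C/∂t = 0 at fixed x gives v²t² + 2Dt − x² = 0, so t = (√(D² + v²x²) − D)/v².
√(D² + v²x²) = √(2.15² + 0.0536² × 217²) = 11.83; v² = 0.00287296.
t = (11.83 − 2.15)/0.00287296 = 3370 days (vs. the pure-advection estimate x/v = 4050 d).

3370 days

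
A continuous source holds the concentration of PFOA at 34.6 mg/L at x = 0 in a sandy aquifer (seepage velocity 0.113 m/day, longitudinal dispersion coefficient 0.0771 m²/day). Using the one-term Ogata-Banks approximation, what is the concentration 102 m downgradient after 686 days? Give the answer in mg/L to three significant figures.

0.299 mg/L

For a continuous step input, C/C₀ ≈ ½·erfc((x−vt)/(2√(Dt))).
vt = 0.113 × 686 = 77.518 m and 2√(Dt) = 2√(0.0771 × 686) = 14.55 m.
Argument (x−vt)/(2√(Dt)) = (102 − 77.518)/14.55 = 1.683; ½·erfc(1.683) = 0.008653.
C = 34.6 × 0.008653 = 0.299 mg/L.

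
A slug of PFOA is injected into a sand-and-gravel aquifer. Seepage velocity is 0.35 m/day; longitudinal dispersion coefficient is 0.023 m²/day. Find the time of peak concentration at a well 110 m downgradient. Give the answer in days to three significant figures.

For the 1D instantaneous-source solution, setting ∂C/∂t = 0 at fixed x gives v²t² + 2Dt − x² = 0, so t = (√(D² + v²x²) − D)/v².
√(D² + v²x²) = √(0.023² + 0.35² × 110²) = 38.50; v² = 0.1225.
t = (38.50 − 0.023)/0.1225 = 314 days (vs. the pure-advection estimate x/v = 314 d).

314 days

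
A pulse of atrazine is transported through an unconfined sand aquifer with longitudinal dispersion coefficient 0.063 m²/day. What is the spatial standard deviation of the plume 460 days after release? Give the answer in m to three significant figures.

7.61 m

Dispersive spreading gives a Gaussian with σ² = 2Dt; advection only shifts the center.
σ = √(2 × 0.063 × 460) = 7.61 m.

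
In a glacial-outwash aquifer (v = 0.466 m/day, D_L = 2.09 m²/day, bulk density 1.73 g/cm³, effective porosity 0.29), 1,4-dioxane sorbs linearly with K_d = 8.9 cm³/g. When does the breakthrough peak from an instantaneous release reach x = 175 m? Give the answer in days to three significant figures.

19800 days

Retardation factor R = 1 + ρ_b·K_d/n = 1 + 1.73 × 8.9/0.29 = 54.09.
Sorption retards both mechanisms: v_R = v/R = 0.008615 m/day, D_R = D/R = 0.03864 m²/day.
Peak time from v_R²t² + 2D_R t − x² = 0: t = (√(D_R² + v_R²x²) − D_R)/v_R².
√(D_R² + v_R²x²) = √(0.03864² + 0.008615² × 175²) = 1.508; v_R² = 7.422e-05.
t = (1.508 − 0.03864)/7.422e-05 = 19800 days.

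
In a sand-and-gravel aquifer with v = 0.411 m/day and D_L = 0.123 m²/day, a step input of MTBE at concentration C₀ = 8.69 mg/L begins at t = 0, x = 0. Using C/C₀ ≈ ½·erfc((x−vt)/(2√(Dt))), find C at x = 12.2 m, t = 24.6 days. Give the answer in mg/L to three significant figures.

1.72 mg/L

For a continuous step input, C/C₀ ≈ ½·erfc((x−vt)/(2√(Dt))).
vt = 0.411 × 24.6 = 10.1106 m and 2√(Dt) = 2√(0.123 × 24.6) = 3.479 m.
Argument (x−vt)/(2√(Dt)) = (12.2 − 10.1106)/3.479 = 0.6006; ½·erfc(0.6006) = 0.1978.
C = 8.69 × 0.1978 = 1.72 mg/L.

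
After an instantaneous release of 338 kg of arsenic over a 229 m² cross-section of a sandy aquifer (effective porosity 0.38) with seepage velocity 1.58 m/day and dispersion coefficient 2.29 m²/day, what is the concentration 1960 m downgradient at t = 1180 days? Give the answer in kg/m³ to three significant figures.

0.00905 kg/m³

For an instantaneous plane source, C(x,t) = M/(n_e·A·√(4πDt)) · exp(−(x−vt)²/(4Dt)), with n_e·A the pore (flow) area.
Plume center vt = 1.58 × 1180 = 1864.4 m, so the well at 1960 m is 95.6 m downgradient of the peak.
√(4πDt) = 184.3 m, giving peak height M/(n_e·A·√(4πDt)) = 338/(0.38 × 229 × 184.3) = 0.02108 kg/m³.
(x−vt)²/(4Dt) = (95.6)²/(4 × 2.29 × 1180) = 0.8455; exp(−0.8455) = 0.4293.
C = 0.02108 × 0.4293 = 0.00905 kg/m³.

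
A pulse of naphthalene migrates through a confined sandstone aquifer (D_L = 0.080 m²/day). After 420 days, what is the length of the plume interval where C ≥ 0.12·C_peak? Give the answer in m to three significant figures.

The plume is Gaussian with σ = √(2Dt) = √(2 × 0.080 × 420) = 8.198 m.
C/C_peak = exp(−Δx²/(2σ²)) = 0.12 ⇒ Δx = σ·√(−2 ln 0.12) = 8.198 × 2.059 = 16.88 m.
Width = 2Δx = 33.8 m.

33.8 m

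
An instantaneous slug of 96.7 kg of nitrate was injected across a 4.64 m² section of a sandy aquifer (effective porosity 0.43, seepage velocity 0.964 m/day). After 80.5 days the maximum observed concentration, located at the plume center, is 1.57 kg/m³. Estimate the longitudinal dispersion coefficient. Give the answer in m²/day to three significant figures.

0.942 m²/day

At the plume center C_max = M/(n_e·A·√(4πDt)), so D = M²/(4πt·(n_e·A·C_max)²).
n_e·A·C_max = 0.43 × 4.64 × 1.57 = 3.132 kg/m.
D = 96.7²/(4π × 80.5 × 3.132²) = 0.942 m²/day.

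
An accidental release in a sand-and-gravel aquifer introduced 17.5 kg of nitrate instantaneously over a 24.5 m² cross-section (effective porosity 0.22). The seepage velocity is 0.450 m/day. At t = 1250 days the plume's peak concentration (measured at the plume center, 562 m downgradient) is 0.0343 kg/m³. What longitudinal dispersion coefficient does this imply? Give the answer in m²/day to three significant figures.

At the plume center C_max = M/(n_e·A·√(4πDt)), so D = M²/(4πt·(n_e·A·C_max)²).
n_e·A·C_max = 0.22 × 24.5 × 0.0343 = 0.1849 kg/m.
D = 17.5²/(4π × 1250 × 0.1849²) = 0.570 m²/day.

0.570 m²/day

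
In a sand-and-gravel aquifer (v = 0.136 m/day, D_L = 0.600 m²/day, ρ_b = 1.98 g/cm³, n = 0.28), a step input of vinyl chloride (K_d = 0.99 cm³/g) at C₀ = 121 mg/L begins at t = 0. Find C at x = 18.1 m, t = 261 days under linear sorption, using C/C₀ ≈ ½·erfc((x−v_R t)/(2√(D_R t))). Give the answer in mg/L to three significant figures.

1.75 mg/L

Retardation factor R = 1 + ρ_b·K_d/n = 1 + 1.98 × 0.99/0.28 = 8.001.
Sorption retards both mechanisms: v_R = v/R = 0.01700 m/day, D_R = D/R = 0.07499 m²/day.
v_R·t = 0.01700 × 261 = 4.437 m; 2√(D_R t) = 8.848 m; argument = (18.1 − 4.437)/8.848 = 1.544.
C = C₀ × ½·erfc(1.544) = 121 × 0.01450 = 1.75 mg/L.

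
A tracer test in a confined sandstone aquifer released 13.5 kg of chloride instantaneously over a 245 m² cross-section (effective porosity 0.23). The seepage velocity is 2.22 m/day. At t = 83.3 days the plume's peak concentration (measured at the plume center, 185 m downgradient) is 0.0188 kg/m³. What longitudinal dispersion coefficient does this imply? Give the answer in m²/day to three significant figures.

0.155 m²/day

At the plume center C_max = M/(n_e·A·√(4πDt)), so D = M²/(4πt·(n_e·A·C_max)²).
n_e·A·C_max = 0.23 × 245 × 0.0188 = 1.059 kg/m.
D = 13.5²/(4π × 83.3 × 1.059²) = 0.155 m²/day.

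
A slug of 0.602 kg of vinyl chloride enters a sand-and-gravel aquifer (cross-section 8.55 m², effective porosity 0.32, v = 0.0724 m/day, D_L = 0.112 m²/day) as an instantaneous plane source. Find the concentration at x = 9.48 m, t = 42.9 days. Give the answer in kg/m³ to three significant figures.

For an instantaneous plane source, C(x,t) = M/(n_e·A·√(4πDt)) · exp(−(x−vt)²/(4Dt)), with n_e·A the pore (flow) area.
Plume center vt = 0.0724 × 42.9 = 3.10596 m, so the well at 9.48 m is 6.37404 m downgradient of the peak.
√(4πDt) = 7.770 m, giving peak height M/(n_e·A·√(4πDt)) = 0.602/(0.32 × 8.55 × 7.770) = 0.02832 kg/m³.
(x−vt)²/(4Dt) = (6.37404)²/(4 × 0.112 × 42.9) = 2.114; exp(−2.114) = 0.1208.
C = 0.02832 × 0.1208 = 0.00342 kg/m³.

0.00342 kg/m³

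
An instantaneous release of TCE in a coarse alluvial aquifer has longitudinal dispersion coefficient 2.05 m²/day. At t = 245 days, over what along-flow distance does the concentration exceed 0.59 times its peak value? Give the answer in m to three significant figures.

The plume is Gaussian with σ = √(2Dt) = √(2 × 2.05 × 245) = 31.69 m.
C/C_peak = exp(−Δx²/(2σ²)) = 0.59 ⇒ Δx = σ·√(−2 ln 0.59) = 31.69 × 1.027 = 32.55 m.
Width = 2Δx = 65.1 m.

65.1 m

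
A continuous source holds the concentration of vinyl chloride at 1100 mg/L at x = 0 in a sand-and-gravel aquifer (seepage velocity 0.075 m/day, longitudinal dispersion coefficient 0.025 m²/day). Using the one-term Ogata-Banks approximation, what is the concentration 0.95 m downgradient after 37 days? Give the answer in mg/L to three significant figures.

For a continuous step input, C/C₀ ≈ ½·erfc((x−vt)/(2√(Dt))).
vt = 0.075 × 37 = 2.775 m and 2√(Dt) = 2√(0.025 × 37) = 1.924 m.
Argument (x−vt)/(2√(Dt)) = (0.95 − 2.775)/1.924 = -0.9485; ½·erfc(-0.9485) = 0.9101.
C = 1100 × 0.9101 = 1000 mg/L.

1000 mg/L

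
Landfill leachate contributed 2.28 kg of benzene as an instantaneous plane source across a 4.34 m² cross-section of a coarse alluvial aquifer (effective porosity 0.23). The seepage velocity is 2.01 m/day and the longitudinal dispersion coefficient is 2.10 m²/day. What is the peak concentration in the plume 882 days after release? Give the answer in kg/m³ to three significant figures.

0.0150 kg/m³

The peak of an instantaneous 1D plume sits at x = vt; there the Gaussian factor is 1 and C_max = M/(n_e·A·√(4πDt)), where n_e·A is the pore area the mass is dissolved in.
√(4πDt) = √(4π × 2.10 × 882) = 152.6 m, so C_max = 2.28/(0.23 × 4.34 × 152.6) = 0.0150 kg/m³.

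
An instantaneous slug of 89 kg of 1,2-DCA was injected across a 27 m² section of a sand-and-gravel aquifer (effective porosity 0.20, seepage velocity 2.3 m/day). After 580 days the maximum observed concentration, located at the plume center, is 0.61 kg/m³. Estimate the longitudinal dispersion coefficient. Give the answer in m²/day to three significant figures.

At the plume center C_max = M/(n_e·A·√(4πDt)), so D = M²/(4πt·(n_e·A·C_max)²).
n_e·A·C_max = 0.20 × 27 × 0.61 = 3.294 kg/m.
D = 89²/(4π × 580 × 3.294²) = 0.100 m²/day.

0.100 m²/day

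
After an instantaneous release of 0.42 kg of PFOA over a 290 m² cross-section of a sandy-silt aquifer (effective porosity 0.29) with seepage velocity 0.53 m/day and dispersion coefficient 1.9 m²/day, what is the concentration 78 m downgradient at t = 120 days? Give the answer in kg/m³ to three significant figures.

7.43e-05 kg/m³

For an instantaneous plane source, C(x,t) = M/(n_e·A·√(4πDt)) · exp(−(x−vt)²/(4Dt)), with n_e·A the pore (flow) area.
Plume center vt = 0.53 × 120 = 63.6 m, so the well at 78 m is 14.4 m downgradient of the peak.
√(4πDt) = 53.53 m, giving peak height M/(n_e·A·√(4πDt)) = 0.42/(0.29 × 290 × 53.53) = 9.329e-05 kg/m³.
(x−vt)²/(4Dt) = (14.4)²/(4 × 1.9 × 120) = 0.2274; exp(−0.2274) = 0.7966.
C = 9.329e-05 × 0.7966 = 7.43e-05 kg/m³.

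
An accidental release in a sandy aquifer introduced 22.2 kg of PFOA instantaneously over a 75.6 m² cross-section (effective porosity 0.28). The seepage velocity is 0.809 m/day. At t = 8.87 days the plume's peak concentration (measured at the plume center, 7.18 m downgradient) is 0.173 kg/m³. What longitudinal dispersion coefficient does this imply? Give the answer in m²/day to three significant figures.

0.330 m²/day

At the plume center C_max = M/(n_e·A·√(4πDt)), so D = M²/(4πt·(n_e·A·C_max)²).
n_e·A·C_max = 0.28 × 75.6 × 0.173 = 3.662 kg/m.
D = 22.2²/(4π × 8.87 × 3.662²) = 0.330 m²/day.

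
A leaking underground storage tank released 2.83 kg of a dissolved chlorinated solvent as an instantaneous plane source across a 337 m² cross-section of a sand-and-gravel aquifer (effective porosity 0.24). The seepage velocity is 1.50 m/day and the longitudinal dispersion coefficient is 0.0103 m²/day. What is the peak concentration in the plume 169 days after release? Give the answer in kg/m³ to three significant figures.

The peak of an instantaneous 1D plume sits at x = vt; there the Gaussian factor is 1 and C_max = M/(n_e·A·√(4πDt)), where n_e·A is the pore area the mass is dissolved in.
√(4πDt) = √(4π × 0.0103 × 169) = 4.677 m, so C_max = 2.83/(0.24 × 337 × 4.677) = 0.00748 kg/m³.

0.00748 kg/m³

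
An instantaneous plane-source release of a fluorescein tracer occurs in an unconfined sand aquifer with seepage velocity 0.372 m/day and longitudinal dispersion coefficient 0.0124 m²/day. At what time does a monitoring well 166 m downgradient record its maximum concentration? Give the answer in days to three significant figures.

For the 1D instantaneous-source solution, setting ∂C/∂t = 0 at fixed x gives v²t² + 2Dt − x² = 0, so t = (√(D² + v²x²) − D)/v².
√(D² + v²x²) = √(0.0124² + 0.372² × 166²) = 61.75; v² = 0.138384.
t = (61.75 − 0.0124)/0.138384 = 446 days (vs. the pure-advection estimate x/v = 446 d).

446 days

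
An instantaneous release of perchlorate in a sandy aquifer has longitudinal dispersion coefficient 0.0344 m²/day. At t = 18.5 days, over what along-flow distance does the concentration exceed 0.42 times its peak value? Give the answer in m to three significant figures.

2.97 m

The plume is Gaussian with σ = √(2Dt) = √(2 × 0.0344 × 18.5) = 1.128 m.
C/C_peak = exp(−Δx²/(2σ²)) = 0.42 ⇒ Δx = σ·√(−2 ln 0.42) = 1.128 × 1.317 = 1.486 m.
Width = 2Δx = 2.97 m.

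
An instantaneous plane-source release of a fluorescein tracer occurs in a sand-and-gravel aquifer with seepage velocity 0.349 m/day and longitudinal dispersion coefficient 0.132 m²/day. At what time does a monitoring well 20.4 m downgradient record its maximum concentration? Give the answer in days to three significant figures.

57.4 days

For the 1D instantaneous-source solution, setting ∂C/∂t = 0 at fixed x gives v²t² + 2Dt − x² = 0, so t = (√(D² + v²x²) − D)/v².
√(D² + v²x²) = √(0.132² + 0.349² × 20.4²) = 7.121; v² = 0.121801.
t = (7.121 − 0.132)/0.121801 = 57.4 days (vs. the pure-advection estimate x/v = 58.5 d).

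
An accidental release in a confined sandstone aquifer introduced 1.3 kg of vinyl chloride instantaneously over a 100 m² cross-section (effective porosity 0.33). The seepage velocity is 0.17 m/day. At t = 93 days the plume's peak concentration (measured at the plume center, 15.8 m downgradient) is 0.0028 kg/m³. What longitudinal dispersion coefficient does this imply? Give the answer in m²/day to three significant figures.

At the plume center C_max = M/(n_e·A·√(4πDt)), so D = M²/(4πt·(n_e·A·C_max)²).
n_e·A·C_max = 0.33 × 100 × 0.0028 = 0.09240 kg/m.
D = 1.3²/(4π × 93 × 0.09240²) = 0.169 m²/day.

0.169 m²/day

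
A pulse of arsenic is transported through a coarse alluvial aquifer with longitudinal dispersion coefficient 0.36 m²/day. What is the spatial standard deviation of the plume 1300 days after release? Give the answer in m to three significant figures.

30.6 m

Dispersive spreading gives a Gaussian with σ² = 2Dt; advection only shifts the center.
σ = √(2 × 0.36 × 1300) = 30.6 m.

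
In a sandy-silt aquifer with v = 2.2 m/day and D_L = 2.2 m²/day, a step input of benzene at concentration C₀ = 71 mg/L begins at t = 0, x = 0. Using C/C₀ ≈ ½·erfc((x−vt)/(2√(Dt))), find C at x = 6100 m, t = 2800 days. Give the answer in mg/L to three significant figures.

50.1 mg/L

For a continuous step input, C/C₀ ≈ ½·erfc((x−vt)/(2√(Dt))).
vt = 2.2 × 2800 = 6160 m and 2√(Dt) = 2√(2.2 × 2800) = 157.0 m.
Argument (x−vt)/(2√(Dt)) = (6100 − 6160)/157.0 = -0.3822; ½·erfc(-0.3822) = 0.7056.
C = 71 × 0.7056 = 50.1 mg/L.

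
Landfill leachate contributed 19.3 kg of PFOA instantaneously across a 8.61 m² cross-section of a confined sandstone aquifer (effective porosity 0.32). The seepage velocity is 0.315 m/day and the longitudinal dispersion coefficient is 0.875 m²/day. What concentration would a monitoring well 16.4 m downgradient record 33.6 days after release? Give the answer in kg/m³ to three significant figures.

For an instantaneous plane source, C(x,t) = M/(n_e·A·√(4πDt)) · exp(−(x−vt)²/(4Dt)), with n_e·A the pore (flow) area.
Plume center vt = 0.315 × 33.6 = 10.584 m, so the well at 16.4 m is 5.816 m downgradient of the peak.
√(4πDt) = 19.22 m, giving peak height M/(n_e·A·√(4πDt)) = 19.3/(0.32 × 8.61 × 19.22) = 0.3645 kg/m³.
(x−vt)²/(4Dt) = (5.816)²/(4 × 0.875 × 33.6) = 0.2876; exp(−0.2876) = 0.7501.
C = 0.3645 × 0.7501 = 0.273 kg/m³.

0.273 kg/m³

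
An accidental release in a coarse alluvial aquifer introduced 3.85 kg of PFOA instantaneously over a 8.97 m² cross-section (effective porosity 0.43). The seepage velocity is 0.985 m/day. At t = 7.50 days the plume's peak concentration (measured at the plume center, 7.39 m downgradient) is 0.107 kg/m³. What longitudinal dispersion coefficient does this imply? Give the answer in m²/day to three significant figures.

At the plume center C_max = M/(n_e·A·√(4πDt)), so D = M²/(4πt·(n_e·A·C_max)²).
n_e·A·C_max = 0.43 × 8.97 × 0.107 = 0.4127 kg/m.
D = 3.85²/(4π × 7.50 × 0.4127²) = 0.923 m²/day.

0.923 m²/day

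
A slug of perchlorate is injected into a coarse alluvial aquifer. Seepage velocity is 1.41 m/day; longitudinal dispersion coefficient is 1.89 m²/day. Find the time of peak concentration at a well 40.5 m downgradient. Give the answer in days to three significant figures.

27.8 days

For the 1D instantaneous-source solution, setting ∂C/∂t = 0 at fixed x gives v²t² + 2Dt − x² = 0, so t = (√(D² + v²x²) − D)/v².
√(D² + v²x²) = √(1.89² + 1.41² × 40.5²) = 57.14; v² = 1.9881.
t = (57.14 − 1.89)/1.9881 = 27.8 days (vs. the pure-advection estimate x/v = 28.7 d).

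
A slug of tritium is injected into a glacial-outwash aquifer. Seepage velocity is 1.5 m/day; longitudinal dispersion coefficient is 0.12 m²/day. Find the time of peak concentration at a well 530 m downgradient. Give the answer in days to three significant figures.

For the 1D instantaneous-source solution, setting ∂C/∂t = 0 at fixed x gives v²t² + 2Dt − x² = 0, so t = (√(D² + v²x²) − D)/v².
√(D² + v²x²) = √(0.12² + 1.5² × 530²) = 795.0; v² = 2.25.
t = (795.0 − 0.12)/2.25 = 353 days (vs. the pure-advection estimate x/v = 353 d).

353 days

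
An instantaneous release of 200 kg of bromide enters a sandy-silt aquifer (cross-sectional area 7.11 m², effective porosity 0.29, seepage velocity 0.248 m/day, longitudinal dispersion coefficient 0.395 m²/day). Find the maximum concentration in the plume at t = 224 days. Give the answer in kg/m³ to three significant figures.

The peak of an instantaneous 1D plume sits at x = vt; there the Gaussian factor is 1 and C_max = M/(n_e·A·√(4πDt)), where n_e·A is the pore area the mass is dissolved in.
√(4πDt) = √(4π × 0.395 × 224) = 33.34 m, so C_max = 200/(0.29 × 7.11 × 33.34) = 2.91 kg/m³.

2.91 kg/m³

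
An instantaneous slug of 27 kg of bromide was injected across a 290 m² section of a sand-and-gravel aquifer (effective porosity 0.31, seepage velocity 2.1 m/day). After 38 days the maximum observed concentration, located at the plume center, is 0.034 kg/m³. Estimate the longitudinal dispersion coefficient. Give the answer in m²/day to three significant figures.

0.163 m²/day

At the plume center C_max = M/(n_e·A·√(4πDt)), so D = M²/(4πt·(n_e·A·C_max)²).
n_e·A·C_max = 0.31 × 290 × 0.034 = 3.057 kg/m.
D = 27²/(4π × 38 × 3.057²) = 0.163 m²/day.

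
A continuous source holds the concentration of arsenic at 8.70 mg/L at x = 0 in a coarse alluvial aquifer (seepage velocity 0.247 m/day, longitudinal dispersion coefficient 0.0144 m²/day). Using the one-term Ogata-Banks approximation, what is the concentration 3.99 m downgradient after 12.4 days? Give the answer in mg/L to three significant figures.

For a continuous step input, C/C₀ ≈ ½·erfc((x−vt)/(2√(Dt))).
vt = 0.247 × 12.4 = 3.0628 m and 2√(Dt) = 2√(0.0144 × 12.4) = 0.8451 m.
Argument (x−vt)/(2√(Dt)) = (3.99 − 3.0628)/0.8451 = 1.097; ½·erfc(1.097) = 0.06040.
C = 8.70 × 0.06040 = 0.525 mg/L.

0.525 mg/L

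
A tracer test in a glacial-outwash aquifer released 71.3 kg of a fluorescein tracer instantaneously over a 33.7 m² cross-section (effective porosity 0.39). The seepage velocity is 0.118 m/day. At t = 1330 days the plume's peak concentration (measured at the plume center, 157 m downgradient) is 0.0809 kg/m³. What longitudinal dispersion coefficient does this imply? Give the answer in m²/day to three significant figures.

0.269 m²/day

At the plume center C_max = M/(n_e·A·√(4πDt)), so D = M²/(4πt·(n_e·A·C_max)²).
n_e·A·C_max = 0.39 × 33.7 × 0.0809 = 1.063 kg/m.
D = 71.3²/(4π × 1330 × 1.063²) = 0.269 m²/day.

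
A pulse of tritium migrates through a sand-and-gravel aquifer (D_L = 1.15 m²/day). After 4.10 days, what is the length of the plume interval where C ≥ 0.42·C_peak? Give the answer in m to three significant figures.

8.09 m

The plume is Gaussian with σ = √(2Dt) = √(2 × 1.15 × 4.10) = 3.071 m.
C/C_peak = exp(−Δx²/(2σ²)) = 0.42 ⇒ Δx = σ·√(−2 ln 0.42) = 3.071 × 1.317 = 4.045 m.
Width = 2Δx = 8.09 m.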